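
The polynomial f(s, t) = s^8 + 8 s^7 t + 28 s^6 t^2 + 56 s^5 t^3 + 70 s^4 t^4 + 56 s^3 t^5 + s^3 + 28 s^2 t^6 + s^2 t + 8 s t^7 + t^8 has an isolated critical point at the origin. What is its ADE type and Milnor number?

The Hessian of f at 0 has rank 0. Corank 2; j^3 = s^2*(s + t) has shape L^2 M (L != M), so D-series; mu = 9 gives D_9.

Type D9, Milnor number mu = 9.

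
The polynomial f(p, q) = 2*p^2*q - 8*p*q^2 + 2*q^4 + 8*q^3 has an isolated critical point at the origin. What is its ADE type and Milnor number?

Type D_5, Milnor number mu = 5.

The Hessian of f at 0 has rank 0. Corank 2; j^3 = 2*q*(p - 2*q)^2 has shape L^2 M (L != M), so D-series; mu = 5 gives D_5.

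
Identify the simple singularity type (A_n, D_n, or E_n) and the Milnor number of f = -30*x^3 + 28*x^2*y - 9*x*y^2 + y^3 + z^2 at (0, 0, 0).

The Hessian of f at 0 is [[0, 0, 0], [0, 0, 0], [0, 0, 2]] with rank 1, so corank 2. A Groebner basis of the Jacobian ideal J(f) in C{x,y,z} is {y^3, x^2 - 3*y^2/26, x*y - 9*y^2/26, z}; counting standard monomials gives mu = 4. Corank 2; j^3 = -(3*x - y)*(10*x^2 - 6*x*y + y^2) splits into three distinct lines over C (the quadratic factor has nonzero discriminant), so D_4.

Type D_{4}, Milnor number mu = 4.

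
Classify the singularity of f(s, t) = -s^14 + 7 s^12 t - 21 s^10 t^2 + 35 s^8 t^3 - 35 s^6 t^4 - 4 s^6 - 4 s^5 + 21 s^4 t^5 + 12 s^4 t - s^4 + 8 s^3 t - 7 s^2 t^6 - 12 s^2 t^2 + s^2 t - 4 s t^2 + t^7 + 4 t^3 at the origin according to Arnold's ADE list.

The Hessian of f at 0 is [[0, 0], [0, 0]] with rank 0, so corank 2. A Groebner basis of the Jacobian ideal J(f) in C{s,t} is {-32*s^2/1017 + s*t^3 + 2041*s*t^2/1356 + 5113*s*t/16272 - 1529*t^3/1017 - 1363*t^2/2712, -16*s^2/339 + 1589*s*t^2/904 + 2387*s*t/5424 + t^4 - 2041*t^3/1356 - 625*t^2/904, s^3 + 512*s^2/1017 - 28*s*t^2/339 - 1045*s*t/1017 + 56*t^3/1017 + 14*t^2/339, s^2*t + s*t/2 - t^2}; counting standard monomials gives mu = 8. Corank 2; j^3 = t*(s - 2*t)^2 has shape L^2 M (L != M), so D-series; mu = 8 gives D_8.

D_{8}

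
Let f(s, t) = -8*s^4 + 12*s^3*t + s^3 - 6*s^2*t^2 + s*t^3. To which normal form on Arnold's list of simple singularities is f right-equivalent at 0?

E7

The Hessian of f at 0 has rank 0. Corank 2; j^3 = s^3 is a perfect cube, so E-series; the 4-jet and mu = 7 give E_7.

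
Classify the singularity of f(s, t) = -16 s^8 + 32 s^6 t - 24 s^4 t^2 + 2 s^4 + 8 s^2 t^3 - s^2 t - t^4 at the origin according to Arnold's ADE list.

The Hessian of f at 0 is [[0, 0], [0, 0]] with rank 0, so corank 2. A Groebner basis of the Jacobian ideal J(f) in C{s,t} is {s^3, s^2/4 + t^3, s*t}; counting standard monomials gives mu = 5. Corank 2; j^3 = -s^2*t has shape L^2 M (L != M), so D-series; mu = 5 gives D_5.

D_5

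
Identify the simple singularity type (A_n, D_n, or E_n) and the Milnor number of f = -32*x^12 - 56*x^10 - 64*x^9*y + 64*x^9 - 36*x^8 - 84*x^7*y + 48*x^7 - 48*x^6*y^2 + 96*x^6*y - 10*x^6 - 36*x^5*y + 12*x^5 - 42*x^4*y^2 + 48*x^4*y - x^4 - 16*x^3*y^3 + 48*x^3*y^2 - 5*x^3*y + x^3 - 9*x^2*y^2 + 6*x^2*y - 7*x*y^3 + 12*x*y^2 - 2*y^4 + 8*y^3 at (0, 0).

Type E_{7}, Milnor number mu = 7.

The Hessian of f at 0 has rank 0. Corank 2; j^3 = (x + 2*y)^3 is a perfect cube, so E-series; the 4-jet and mu = 7 give E_7.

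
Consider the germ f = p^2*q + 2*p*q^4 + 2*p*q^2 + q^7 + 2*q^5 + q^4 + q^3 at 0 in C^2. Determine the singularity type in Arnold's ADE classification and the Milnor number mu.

The Hessian of f at 0 has rank 0. Corank 2; j^3 = q*(p + q)^2 has shape L^2 M (L != M), so D-series; mu = 5 gives D_5.

Type D_5, Milnor number mu = 5.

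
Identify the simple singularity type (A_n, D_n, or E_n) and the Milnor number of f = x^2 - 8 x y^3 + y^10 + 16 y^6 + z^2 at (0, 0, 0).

Type A9, Milnor number mu = 9.

The Hessian of f at 0 is [[2, 0, 0], [0, 0, 0], [0, 0, 2]] with rank 2, so corank 1. A Groebner basis of the Jacobian ideal J(f) in C{x,y,z} is {x^3, -x/4 + y^3, z}; counting standard monomials gives mu = 9. Corank 1: A-series; mu = 9 gives A_9.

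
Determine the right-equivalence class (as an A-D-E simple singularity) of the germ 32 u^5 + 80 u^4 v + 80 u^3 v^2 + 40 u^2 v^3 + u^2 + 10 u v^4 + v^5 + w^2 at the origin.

The Hessian of f at 0 is [[2, 0, 0], [0, 0, 0], [0, 0, 2]] with rank 2, so corank 1. A Groebner basis of the Jacobian ideal J(f) in C{u,v,w} is {v^4, u, w}; counting standard monomials gives mu = 4. Corank 1: A-series; mu = 4 gives A_4.

A_4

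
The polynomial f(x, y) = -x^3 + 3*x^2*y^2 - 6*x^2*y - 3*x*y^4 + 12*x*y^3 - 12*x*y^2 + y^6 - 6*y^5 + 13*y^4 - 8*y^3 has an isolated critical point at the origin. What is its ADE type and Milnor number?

Type E_{6}, Milnor number mu = 6.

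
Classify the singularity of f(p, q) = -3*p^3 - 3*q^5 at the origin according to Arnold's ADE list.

The Hessian of f at 0 has rank 0. Corank 2; j^3 = -3*p^3 is a perfect cube, so E-series; the 5-jet and mu = 8 give E_8.

E_{8}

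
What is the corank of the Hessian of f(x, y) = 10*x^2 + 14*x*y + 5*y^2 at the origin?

0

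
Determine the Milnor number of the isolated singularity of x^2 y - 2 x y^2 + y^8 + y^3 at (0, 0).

9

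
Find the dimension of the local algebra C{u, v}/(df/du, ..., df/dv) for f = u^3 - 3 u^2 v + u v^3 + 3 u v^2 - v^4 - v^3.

7

The Hessian of f at 0 has rank 0. Corank 2; j^3 = (u - v)^3 is a perfect cube, so E-series; the 4-jet and mu = 7 give E_7.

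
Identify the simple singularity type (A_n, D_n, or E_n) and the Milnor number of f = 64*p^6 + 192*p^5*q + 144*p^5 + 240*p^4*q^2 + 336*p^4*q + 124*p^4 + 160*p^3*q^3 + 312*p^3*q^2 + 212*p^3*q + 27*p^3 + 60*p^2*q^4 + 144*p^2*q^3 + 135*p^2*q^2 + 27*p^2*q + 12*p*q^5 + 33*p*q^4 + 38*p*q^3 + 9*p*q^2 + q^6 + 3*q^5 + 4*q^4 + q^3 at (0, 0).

The Hessian of f at 0 has rank 0. Corank 2; j^3 = (3*p + q)^3 is a perfect cube, so E-series; the 4-jet and mu = 6 give E_6.

Type E6, Milnor number mu = 6.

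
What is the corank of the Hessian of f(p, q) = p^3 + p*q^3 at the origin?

2

Hessian at 0 has rank 0.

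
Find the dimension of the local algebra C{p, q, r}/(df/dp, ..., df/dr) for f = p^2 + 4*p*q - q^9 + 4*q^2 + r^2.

8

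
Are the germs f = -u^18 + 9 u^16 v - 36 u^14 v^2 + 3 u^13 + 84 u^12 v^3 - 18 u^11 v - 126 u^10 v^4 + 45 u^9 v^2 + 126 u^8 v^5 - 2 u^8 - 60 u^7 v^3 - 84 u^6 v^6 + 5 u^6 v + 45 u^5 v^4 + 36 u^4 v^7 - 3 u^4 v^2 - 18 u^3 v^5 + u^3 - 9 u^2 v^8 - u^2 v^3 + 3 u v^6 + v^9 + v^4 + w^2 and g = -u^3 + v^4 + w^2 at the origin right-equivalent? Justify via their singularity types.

Yes.

The Hessian of f at 0 has rank 1. Corank 2; j^3 = u^3 is a perfect cube, so E-series; the 4-jet and mu = 6 give E_6. The Hessian of g at 0 has rank 1. Corank 2; j^3 = -u^3 is a perfect cube, so E-series; the 4-jet and mu = 6 give E_6. Both have type E_6, hence right-equivalent.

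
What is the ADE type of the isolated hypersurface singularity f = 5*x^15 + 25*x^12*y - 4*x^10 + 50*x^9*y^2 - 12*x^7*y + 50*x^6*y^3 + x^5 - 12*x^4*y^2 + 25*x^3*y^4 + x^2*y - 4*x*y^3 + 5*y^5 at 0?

D_6

The Hessian of f at 0 has rank 0. Corank 2; j^3 = x^2*y has shape L^2 M (L != M), so D-series; mu = 6 gives D_6.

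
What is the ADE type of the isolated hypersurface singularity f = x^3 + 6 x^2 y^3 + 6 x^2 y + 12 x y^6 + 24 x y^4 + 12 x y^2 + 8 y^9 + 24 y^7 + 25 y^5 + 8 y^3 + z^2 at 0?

The Hessian of f at 0 has rank 1. Corank 2; j^3 = (x + 2*y)^3 is a perfect cube, so E-series; the 5-jet and mu = 8 give E_8.

E8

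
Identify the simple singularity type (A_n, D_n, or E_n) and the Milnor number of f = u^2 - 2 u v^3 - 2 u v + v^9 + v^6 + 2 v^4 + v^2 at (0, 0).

Type A_{8}, Milnor number mu = 8.

The Hessian of f at 0 is [[2, -2], [-2, 2]] with rank 1, so corank 1. A Groebner basis of the Jacobian ideal J(f) in C{u,v} is {u^2*v^2 - 2*u^2 + 3*u*v - v^2, u^3 - 3*u^2*v + 3*u*v^2 - u + v, -u + v^3 + v}; counting standard monomials gives mu = 8. Corank 1: A-series; mu = 8 gives A_8.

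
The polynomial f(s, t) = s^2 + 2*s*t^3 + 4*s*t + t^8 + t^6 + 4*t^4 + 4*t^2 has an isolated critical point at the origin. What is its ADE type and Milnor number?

Type A_7, Milnor number mu = 7.

The Hessian of f at 0 has rank 1. Corank 1: A-series; mu = 7 gives A_7.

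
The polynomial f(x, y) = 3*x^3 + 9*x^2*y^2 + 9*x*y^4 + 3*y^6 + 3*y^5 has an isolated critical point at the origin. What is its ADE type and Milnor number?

Type E_{8}, Milnor number mu = 8.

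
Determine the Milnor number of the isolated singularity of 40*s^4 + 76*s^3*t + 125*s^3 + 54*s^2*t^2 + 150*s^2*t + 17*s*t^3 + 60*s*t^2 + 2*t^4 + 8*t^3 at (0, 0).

7

The Hessian of f at 0 is [[0, 0], [0, 0]] with rank 0, so corank 2. A Groebner basis of the Jacobian ideal J(f) in C{s,t} is {1171875*s^2/4 + 234375*s*t + t^4 + 125*t^3/4 + 46875*t^2, s^3 + 675*s^2/2 + 270*s*t + t^3/10 + 54*t^2, s^2*t - 2125*s^2/4 - 425*s*t - 13*t^3/60 - 85*t^2, 625*s^2 + s*t^2 + 500*s*t + 7*t^3/15 + 100*t^2}; counting standard monomials gives mu = 7. Corank 2; j^3 = (5*s + 2*t)^3 is a perfect cube, so E-series; the 4-jet and mu = 7 give E_7.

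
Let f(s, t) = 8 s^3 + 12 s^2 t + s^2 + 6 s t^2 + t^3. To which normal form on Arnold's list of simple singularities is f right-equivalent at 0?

A_2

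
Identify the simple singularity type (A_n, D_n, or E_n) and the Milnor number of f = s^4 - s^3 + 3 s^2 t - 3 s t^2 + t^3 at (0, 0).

The Hessian of f at 0 is [[0, 0], [0, 0]] with rank 0, so corank 2. A Groebner basis of the Jacobian ideal J(f) in C{s,t} is {t^4, s*t^2 - 2*t^3/3, s^2 - 2*s*t + t^2}; counting standard monomials gives mu = 6. Corank 2; j^3 = -(s - t)^3 is a perfect cube, so E-series; the 4-jet and mu = 6 give E_6.

Type E_{6}, Milnor number mu = 6.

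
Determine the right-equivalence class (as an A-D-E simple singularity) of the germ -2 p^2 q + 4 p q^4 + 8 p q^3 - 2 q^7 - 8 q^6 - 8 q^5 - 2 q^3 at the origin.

D4

The Hessian of f at 0 has rank 0. Corank 2; j^3 = -2*q*(p^2 + q^2) splits into three distinct lines over C (the quadratic factor has nonzero discriminant), so D_4.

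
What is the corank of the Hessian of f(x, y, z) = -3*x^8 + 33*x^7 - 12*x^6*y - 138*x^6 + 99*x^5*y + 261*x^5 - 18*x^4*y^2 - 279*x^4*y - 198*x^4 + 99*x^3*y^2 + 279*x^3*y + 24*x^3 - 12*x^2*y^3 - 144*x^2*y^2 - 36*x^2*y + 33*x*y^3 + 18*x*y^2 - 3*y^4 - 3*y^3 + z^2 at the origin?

2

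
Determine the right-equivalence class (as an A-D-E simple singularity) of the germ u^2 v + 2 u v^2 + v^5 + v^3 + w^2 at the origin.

D_{6}

The Hessian of f at 0 has rank 1. Corank 2; j^3 = v*(u + v)^2 has shape L^2 M (L != M), so D-series; mu = 6 gives D_6.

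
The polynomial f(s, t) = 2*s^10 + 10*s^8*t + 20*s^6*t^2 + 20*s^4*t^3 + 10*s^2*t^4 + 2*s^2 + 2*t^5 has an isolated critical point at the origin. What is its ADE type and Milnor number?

Type A4, Milnor number mu = 4.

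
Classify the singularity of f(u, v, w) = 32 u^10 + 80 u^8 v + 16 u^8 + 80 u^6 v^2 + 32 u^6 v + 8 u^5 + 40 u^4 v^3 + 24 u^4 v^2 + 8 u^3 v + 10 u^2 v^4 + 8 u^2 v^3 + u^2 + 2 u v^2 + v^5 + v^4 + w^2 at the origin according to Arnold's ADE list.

The Hessian of f at 0 has rank 2. Corank 1: A-series; mu = 4 gives A_4.

A4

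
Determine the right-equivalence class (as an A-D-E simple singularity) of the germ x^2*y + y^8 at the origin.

D_{9}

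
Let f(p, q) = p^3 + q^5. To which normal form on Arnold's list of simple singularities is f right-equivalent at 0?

The Hessian of f at 0 is [[0, 0], [0, 0]] with rank 0, so corank 2. A Groebner basis of the Jacobian ideal J(f) in C{p,q} is {q^4, p^2}; counting standard monomials gives mu = 8. Corank 2; j^3 = p^3 is a perfect cube, so E-series; the 5-jet and mu = 8 give E_8.

E8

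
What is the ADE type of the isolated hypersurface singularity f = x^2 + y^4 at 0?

The Hessian of f at 0 is [[2, 0], [0, 0]] with rank 1, so corank 1. A Groebner basis of the Jacobian ideal J(f) in C{x,y} is {y^3, x}; counting standard monomials gives mu = 3. Corank 1: A-series; mu = 3 gives A_3.

A_3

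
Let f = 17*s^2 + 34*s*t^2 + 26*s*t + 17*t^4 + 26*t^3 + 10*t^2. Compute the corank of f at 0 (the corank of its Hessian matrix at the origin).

0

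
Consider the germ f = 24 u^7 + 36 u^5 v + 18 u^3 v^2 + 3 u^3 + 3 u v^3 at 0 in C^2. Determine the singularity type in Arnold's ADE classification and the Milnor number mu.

Type E7, Milnor number mu = 7.

The Hessian of f at 0 has rank 0. Corank 2; j^3 = 3*u^3 is a perfect cube, so E-series; the 4-jet and mu = 7 give E_7.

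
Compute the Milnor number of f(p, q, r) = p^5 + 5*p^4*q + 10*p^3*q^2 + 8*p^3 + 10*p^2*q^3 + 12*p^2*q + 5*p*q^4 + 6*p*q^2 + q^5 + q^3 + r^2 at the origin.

The Hessian of f at 0 has rank 1. Corank 2; j^3 = (2*p + q)^3 is a perfect cube, so E-series; the 5-jet and mu = 8 give E_8.

8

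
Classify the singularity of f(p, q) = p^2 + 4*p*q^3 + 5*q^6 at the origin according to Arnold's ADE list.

The Hessian of f at 0 is [[2, 0], [0, 0]] with rank 1, so corank 1. A Groebner basis of the Jacobian ideal J(f) in C{p,q} is {p*q^2, p/2 + q^3, p^2}; counting standard monomials gives mu = 5. Corank 1: A-series; mu = 5 gives A_5.

A_{5}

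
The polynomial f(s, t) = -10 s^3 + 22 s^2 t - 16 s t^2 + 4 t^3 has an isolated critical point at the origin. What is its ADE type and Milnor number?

Type D_{4}, Milnor number mu = 4.

The Hessian of f at 0 has rank 0. Corank 2; j^3 = -2*(s - t)*(5*s^2 - 6*s*t + 2*t^2) splits into three distinct lines over C (the quadratic factor has nonzero discriminant), so D_4.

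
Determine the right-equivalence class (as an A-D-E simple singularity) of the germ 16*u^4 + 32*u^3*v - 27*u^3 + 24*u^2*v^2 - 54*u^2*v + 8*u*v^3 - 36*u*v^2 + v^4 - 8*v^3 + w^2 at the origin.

E_{6}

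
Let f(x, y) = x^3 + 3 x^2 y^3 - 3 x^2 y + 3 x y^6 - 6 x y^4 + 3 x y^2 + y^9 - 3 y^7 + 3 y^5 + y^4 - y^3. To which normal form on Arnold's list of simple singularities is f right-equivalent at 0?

The Hessian of f at 0 is [[0, 0], [0, 0]] with rank 0, so corank 2. A Groebner basis of the Jacobian ideal J(f) in C{x,y} is {y^3, x^2 - 2*x*y + y^2}; counting standard monomials gives mu = 6. Corank 2; j^3 = (x - y)^3 is a perfect cube, so E-series; the 4-jet and mu = 6 give E_6.

E_6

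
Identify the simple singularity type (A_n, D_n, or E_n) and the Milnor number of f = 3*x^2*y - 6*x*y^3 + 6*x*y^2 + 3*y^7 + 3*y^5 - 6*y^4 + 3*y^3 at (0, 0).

The Hessian of f at 0 is [[0, 0], [0, 0]] with rank 0, so corank 2. A Groebner basis of the Jacobian ideal J(f) in C{x,y} is {x^2*y^2 + 2*x^2*y + x^2/7 + 20*x*y^2/7 + 8*x*y/7 + y^2, x^3 + 3*x^2*y + x^2/7 + 20*x*y^2/7 + 8*x*y/7 + y^2, -x*y + y^3 - y^2}; counting standard monomials gives mu = 8. Corank 2; j^3 = 3*y*(x + y)^2 has shape L^2 M (L != M), so D-series; mu = 8 gives D_8.

Type D_{8}, Milnor number mu = 8.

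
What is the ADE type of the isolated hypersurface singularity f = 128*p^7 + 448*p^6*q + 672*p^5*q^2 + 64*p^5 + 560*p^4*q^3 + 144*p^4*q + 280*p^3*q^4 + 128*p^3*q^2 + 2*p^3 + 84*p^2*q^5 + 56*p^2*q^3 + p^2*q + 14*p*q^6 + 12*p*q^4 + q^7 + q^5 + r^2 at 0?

D6

The Hessian of f at 0 is [[0, 0, 0], [0, 0, 0], [0, 0, 2]] with rank 1, so corank 2. A Groebner basis of the Jacobian ideal J(f) in C{p,q,r} is {-p*q/9 + q^4, p*q^2, p^2 + 5*p*q/9, r}; counting standard monomials gives mu = 6. Corank 2; j^3 = p^2*(2*p + q) has shape L^2 M (L != M), so D-series; mu = 6 gives D_6.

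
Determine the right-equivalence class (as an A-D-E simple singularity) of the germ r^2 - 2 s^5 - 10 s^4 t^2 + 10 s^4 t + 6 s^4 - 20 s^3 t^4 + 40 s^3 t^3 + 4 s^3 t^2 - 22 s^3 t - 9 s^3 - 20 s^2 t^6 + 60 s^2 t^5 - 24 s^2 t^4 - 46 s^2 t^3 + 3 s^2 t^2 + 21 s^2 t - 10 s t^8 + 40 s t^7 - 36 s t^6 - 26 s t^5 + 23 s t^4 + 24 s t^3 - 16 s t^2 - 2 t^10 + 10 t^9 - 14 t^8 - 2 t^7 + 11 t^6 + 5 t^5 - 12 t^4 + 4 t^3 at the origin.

D_{6}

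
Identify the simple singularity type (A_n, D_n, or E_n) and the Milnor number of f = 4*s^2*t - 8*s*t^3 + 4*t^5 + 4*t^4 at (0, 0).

The Hessian of f at 0 has rank 0. Corank 2; j^3 = 4*s^2*t has shape L^2 M (L != M), so D-series; mu = 5 gives D_5.

Type D5, Milnor number mu = 5.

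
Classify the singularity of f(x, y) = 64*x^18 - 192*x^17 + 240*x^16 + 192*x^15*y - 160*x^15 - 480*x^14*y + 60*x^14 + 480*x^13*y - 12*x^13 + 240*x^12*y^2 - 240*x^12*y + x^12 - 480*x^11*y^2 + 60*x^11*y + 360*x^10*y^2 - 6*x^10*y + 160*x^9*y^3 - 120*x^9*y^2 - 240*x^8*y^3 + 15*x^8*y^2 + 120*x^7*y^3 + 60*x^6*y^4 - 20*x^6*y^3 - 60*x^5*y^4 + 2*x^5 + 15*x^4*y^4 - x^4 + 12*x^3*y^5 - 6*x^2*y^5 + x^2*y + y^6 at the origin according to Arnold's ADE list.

D_{7}

The Hessian of f at 0 is [[0, 0], [0, 0]] with rank 0, so corank 2. A Groebner basis of the Jacobian ideal J(f) in C{x,y} is {x^2/6 + y^5, x^3, x*y}; counting standard monomials gives mu = 7. Corank 2; j^3 = x^2*y has shape L^2 M (L != M), so D-series; mu = 7 gives D_7.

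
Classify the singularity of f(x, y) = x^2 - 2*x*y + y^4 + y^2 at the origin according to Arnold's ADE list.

A3

The Hessian of f at 0 is [[2, -2], [-2, 2]] with rank 1, so corank 1. A Groebner basis of the Jacobian ideal J(f) in C{x,y} is {y^3, x - y}; counting standard monomials gives mu = 3. Corank 1: A-series; mu = 3 gives A_3.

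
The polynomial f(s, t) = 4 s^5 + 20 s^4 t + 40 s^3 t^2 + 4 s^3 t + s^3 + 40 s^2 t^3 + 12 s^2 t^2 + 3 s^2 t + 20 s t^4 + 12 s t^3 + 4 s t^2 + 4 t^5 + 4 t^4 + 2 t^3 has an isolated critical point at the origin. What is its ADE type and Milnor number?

Type D_4, Milnor number mu = 4.

The Hessian of f at 0 has rank 0. Corank 2; j^3 = (s + t)*(s^2 + 2*s*t + 2*t^2) splits into three distinct lines over C (the quadratic factor has nonzero discriminant), so D_4.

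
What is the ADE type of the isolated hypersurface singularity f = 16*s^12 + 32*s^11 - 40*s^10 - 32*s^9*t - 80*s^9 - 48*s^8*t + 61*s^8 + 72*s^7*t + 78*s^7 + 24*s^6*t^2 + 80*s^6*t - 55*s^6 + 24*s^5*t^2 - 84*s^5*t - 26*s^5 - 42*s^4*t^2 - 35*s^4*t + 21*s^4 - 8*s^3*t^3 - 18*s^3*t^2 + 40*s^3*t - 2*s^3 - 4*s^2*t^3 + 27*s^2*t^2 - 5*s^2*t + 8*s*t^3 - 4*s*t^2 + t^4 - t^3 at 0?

The Hessian of f at 0 has rank 0. Corank 2; j^3 = -(s + t)^2*(2*s + t) has shape L^2 M (L != M), so D-series; mu = 5 gives D_5.

D_5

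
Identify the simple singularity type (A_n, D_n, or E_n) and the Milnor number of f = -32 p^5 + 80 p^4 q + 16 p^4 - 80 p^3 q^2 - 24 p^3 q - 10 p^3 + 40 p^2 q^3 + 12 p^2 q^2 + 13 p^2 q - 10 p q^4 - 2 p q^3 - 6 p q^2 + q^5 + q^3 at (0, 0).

Type D4, Milnor number mu = 4.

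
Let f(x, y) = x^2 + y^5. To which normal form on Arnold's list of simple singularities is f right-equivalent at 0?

A4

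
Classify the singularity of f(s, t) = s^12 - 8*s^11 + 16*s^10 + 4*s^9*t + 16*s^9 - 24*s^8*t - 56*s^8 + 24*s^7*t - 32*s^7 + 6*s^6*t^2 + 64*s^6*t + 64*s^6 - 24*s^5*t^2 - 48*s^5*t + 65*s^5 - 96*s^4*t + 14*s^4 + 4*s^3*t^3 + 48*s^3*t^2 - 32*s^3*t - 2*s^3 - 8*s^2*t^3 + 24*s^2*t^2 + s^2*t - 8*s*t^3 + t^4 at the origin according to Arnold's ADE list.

The Hessian of f at 0 is [[0, 0], [0, 0]] with rank 0, so corank 2. A Groebner basis of the Jacobian ideal J(f) in C{s,t} is {s*t^2, s*t/8 + t^3, s^2 - s*t/2}; counting standard monomials gives mu = 5. Corank 2; j^3 = -s^2*(2*s - t) has shape L^2 M (L != M), so D-series; mu = 5 gives D_5.

D_5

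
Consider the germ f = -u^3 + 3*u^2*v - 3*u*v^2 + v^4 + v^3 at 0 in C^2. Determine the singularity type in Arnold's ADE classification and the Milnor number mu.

Type E_6, Milnor number mu = 6.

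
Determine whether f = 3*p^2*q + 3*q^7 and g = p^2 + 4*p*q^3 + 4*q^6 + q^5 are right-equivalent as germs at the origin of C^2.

No.

The Hessian of f at 0 is [[0, 0], [0, 0]] with rank 0, so corank 2. A Groebner basis of the Jacobian ideal J(f) in C{p,q} is {p^2/7 + q^6, p^3, p*q}; counting standard monomials gives mu = 8. Corank 2; j^3 = 3*p^2*q has shape L^2 M (L != M), so D-series; mu = 8 gives D_8. The Hessian of g at 0 is [[2, 0], [0, 0]] with rank 1, so corank 1. A Groebner basis of the Jacobian ideal J(g) in C{p,q} is {p/2 + q^3, p^2, p*q}; counting standard monomials gives mu = 4. Corank 1: A-series; mu = 4 gives A_4. f is D_8 but g is A_4, hence not right-equivalent.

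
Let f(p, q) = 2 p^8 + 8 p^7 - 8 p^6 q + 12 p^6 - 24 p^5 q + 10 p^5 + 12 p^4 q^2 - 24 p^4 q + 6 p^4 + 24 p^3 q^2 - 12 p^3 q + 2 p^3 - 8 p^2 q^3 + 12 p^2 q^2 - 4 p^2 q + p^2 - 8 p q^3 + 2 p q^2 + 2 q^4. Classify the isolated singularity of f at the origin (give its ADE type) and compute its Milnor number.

Type A_{3}, Milnor number mu = 3.

The Hessian of f at 0 is [[2, 0], [0, 0]] with rank 1, so corank 1. A Groebner basis of the Jacobian ideal J(f) in C{p,q} is {p^2, p*q, p + q^2}; counting standard monomials gives mu = 3. Corank 1: A-series; mu = 3 gives A_3.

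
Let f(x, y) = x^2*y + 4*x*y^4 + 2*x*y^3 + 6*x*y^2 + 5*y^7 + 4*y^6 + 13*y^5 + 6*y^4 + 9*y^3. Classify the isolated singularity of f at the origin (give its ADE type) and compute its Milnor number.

The Hessian of f at 0 has rank 0. Corank 2; j^3 = y*(x + 3*y)^2 has shape L^2 M (L != M), so D-series; mu = 8 gives D_8.

Type D_{8}, Milnor number mu = 8.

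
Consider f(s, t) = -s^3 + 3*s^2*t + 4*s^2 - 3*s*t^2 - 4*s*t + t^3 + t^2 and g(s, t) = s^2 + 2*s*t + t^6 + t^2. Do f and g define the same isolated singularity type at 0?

No.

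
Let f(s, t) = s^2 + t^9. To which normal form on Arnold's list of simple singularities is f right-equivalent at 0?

A_8

The Hessian of f at 0 has rank 1. Corank 1: A-series; mu = 8 gives A_8.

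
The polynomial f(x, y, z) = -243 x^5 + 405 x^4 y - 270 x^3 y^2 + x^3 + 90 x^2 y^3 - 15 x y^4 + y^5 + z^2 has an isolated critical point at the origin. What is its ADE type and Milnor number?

Type E8, Milnor number mu = 8.

The Hessian of f at 0 has rank 1. Corank 2; j^3 = x^3 is a perfect cube, so E-series; the 5-jet and mu = 8 give E_8.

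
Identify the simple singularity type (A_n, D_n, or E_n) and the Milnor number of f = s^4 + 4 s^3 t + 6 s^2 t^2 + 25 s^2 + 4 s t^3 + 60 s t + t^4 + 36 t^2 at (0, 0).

The Hessian of f at 0 has rank 1. Corank 1: A-series; mu = 3 gives A_3.

Type A3, Milnor number mu = 3.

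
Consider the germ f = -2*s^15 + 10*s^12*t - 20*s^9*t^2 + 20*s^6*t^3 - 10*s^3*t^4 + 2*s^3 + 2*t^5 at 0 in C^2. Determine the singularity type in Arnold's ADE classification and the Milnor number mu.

Type E8, Milnor number mu = 8.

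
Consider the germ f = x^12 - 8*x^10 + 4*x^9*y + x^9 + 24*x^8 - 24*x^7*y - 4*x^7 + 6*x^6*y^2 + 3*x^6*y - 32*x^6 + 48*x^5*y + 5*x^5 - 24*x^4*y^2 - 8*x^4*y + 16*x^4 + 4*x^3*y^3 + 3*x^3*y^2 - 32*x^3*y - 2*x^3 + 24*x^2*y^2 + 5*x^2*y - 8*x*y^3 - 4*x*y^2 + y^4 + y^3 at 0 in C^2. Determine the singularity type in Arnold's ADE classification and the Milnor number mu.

The Hessian of f at 0 has rank 0. Corank 2; j^3 = -(x - y)^2*(2*x - y) has shape L^2 M (L != M), so D-series; mu = 5 gives D_5.

Type D_5, Milnor number mu = 5.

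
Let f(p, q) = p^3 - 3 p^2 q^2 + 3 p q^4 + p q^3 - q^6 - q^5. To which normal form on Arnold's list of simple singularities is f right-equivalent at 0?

E_7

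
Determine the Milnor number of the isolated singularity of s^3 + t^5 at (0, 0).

8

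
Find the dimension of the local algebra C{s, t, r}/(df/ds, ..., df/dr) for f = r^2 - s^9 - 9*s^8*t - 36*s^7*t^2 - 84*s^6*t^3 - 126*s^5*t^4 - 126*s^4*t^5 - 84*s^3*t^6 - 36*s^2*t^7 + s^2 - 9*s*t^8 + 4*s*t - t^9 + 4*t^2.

8

The Hessian of f at 0 is [[2, 4, 0], [4, 8, 0], [0, 0, 2]] with rank 2, so corank 1. A Groebner basis of the Jacobian ideal J(f) in C{s,t,r} is {t^8, s + 2*t, r}; counting standard monomials gives mu = 8. Corank 1: A-series; mu = 8 gives A_8.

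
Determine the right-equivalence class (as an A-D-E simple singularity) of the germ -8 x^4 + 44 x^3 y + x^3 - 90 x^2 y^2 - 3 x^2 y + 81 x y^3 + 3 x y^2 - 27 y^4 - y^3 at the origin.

E_{7}

The Hessian of f at 0 has rank 0. Corank 2; j^3 = (x - y)^3 is a perfect cube, so E-series; the 4-jet and mu = 7 give E_7.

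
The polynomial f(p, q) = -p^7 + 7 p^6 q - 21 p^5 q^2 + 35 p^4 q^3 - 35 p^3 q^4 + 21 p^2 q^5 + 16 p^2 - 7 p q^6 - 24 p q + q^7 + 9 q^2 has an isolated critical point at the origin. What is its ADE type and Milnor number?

Type A_6, Milnor number mu = 6.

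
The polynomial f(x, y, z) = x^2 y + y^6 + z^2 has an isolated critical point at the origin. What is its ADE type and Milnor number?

The Hessian of f at 0 is [[0, 0, 0], [0, 0, 0], [0, 0, 2]] with rank 1, so corank 2. A Groebner basis of the Jacobian ideal J(f) in C{x,y,z} is {x^2/6 + y^5, x^3, x*y, z}; counting standard monomials gives mu = 7. Corank 2; j^3 = x^2*y has shape L^2 M (L != M), so D-series; mu = 7 gives D_7.

Type D_{7}, Milnor number mu = 7.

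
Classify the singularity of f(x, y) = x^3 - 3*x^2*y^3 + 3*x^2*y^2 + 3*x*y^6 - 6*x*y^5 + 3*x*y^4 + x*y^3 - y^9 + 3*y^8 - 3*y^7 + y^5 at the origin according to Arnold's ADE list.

E_7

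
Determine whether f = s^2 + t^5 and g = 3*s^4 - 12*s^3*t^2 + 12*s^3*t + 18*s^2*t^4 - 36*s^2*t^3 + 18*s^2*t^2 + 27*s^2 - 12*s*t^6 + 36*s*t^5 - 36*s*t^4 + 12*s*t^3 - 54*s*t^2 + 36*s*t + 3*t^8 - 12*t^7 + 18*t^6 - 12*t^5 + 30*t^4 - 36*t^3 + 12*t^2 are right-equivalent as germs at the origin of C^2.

No.

The Hessian of f at 0 has rank 1. Corank 1: A-series; mu = 4 gives A_4. The Hessian of g at 0 has rank 1. Corank 1: A-series; mu = 3 gives A_3. f is A_4 but g is A_3, hence not right-equivalent.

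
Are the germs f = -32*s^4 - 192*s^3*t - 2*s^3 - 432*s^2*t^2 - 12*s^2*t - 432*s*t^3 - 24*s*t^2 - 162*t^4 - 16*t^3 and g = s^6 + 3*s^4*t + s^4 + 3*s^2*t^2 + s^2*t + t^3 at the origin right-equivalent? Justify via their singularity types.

The Hessian of f at 0 has rank 0. Corank 2; j^3 = -2*(s + 2*t)^3 is a perfect cube, so E-series; the 4-jet and mu = 6 give E_6. The Hessian of g at 0 has rank 0. Corank 2; j^3 = t*(s^2 + t^2) splits into three distinct lines over C (the quadratic factor has nonzero discriminant), so D_4. f is E_6 but g is D_4, hence not right-equivalent.

No.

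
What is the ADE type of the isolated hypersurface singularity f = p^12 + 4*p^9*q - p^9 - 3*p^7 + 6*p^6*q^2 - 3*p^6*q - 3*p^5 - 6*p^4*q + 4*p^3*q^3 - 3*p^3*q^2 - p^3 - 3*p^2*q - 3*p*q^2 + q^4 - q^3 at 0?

The Hessian of f at 0 has rank 0. Corank 2; j^3 = -(p + q)^3 is a perfect cube, so E-series; the 4-jet and mu = 6 give E_6.

E6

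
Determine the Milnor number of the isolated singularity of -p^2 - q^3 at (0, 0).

The Hessian of f at 0 has rank 1. Corank 1: A-series; mu = 2 gives A_2.

2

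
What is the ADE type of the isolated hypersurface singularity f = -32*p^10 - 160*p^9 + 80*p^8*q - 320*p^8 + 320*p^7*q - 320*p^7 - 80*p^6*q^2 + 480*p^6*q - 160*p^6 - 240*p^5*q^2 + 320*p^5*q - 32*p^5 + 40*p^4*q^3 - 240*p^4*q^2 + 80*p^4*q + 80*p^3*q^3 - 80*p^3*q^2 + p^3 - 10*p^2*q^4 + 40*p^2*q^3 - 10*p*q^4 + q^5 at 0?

The Hessian of f at 0 has rank 0. Corank 2; j^3 = p^3 is a perfect cube, so E-series; the 5-jet and mu = 8 give E_8.

E_8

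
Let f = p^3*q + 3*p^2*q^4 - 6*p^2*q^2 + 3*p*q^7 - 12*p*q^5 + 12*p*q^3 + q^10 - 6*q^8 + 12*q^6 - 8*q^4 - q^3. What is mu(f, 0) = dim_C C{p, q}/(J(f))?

The Hessian of f at 0 has rank 0. Corank 2; j^3 = -q^3 is a perfect cube, so E-series; the 4-jet and mu = 7 give E_7.

7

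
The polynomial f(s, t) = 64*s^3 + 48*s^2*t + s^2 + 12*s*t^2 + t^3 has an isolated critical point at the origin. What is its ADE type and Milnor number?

Type A2, Milnor number mu = 2.

The Hessian of f at 0 has rank 1. Corank 1: A-series; mu = 2 gives A_2.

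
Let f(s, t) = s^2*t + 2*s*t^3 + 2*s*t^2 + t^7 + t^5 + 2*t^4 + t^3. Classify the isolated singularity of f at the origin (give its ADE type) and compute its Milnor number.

Type D_{8}, Milnor number mu = 8.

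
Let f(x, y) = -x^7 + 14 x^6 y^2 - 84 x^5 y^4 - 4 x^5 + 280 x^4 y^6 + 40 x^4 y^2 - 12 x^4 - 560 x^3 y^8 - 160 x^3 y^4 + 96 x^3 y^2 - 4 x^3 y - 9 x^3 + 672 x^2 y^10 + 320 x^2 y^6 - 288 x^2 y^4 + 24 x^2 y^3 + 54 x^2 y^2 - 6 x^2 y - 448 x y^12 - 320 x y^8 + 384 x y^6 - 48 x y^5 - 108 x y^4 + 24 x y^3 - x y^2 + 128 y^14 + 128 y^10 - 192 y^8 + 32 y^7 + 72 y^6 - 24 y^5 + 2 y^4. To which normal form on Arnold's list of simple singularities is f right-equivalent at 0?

D8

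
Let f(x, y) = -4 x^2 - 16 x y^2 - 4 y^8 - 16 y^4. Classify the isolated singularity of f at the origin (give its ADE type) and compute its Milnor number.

Type A7, Milnor number mu = 7.

The Hessian of f at 0 has rank 1. Corank 1: A-series; mu = 7 gives A_7.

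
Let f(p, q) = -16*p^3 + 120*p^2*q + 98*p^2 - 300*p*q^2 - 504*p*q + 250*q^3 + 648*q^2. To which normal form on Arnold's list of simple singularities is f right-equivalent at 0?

A_2

The Hessian of f at 0 has rank 1. Corank 1: A-series; mu = 2 gives A_2.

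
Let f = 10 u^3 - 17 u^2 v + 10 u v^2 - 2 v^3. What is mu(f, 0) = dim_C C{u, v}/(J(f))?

4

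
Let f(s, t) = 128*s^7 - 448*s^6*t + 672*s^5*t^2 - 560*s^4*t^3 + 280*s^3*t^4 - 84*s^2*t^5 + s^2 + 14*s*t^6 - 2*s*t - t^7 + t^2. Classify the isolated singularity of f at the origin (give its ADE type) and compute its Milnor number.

The Hessian of f at 0 is [[2, -2], [-2, 2]] with rank 1, so corank 1. A Groebner basis of the Jacobian ideal J(f) in C{s,t} is {t^6, s - t}; counting standard monomials gives mu = 6. Corank 1: A-series; mu = 6 gives A_6.

Type A_6, Milnor number mu = 6.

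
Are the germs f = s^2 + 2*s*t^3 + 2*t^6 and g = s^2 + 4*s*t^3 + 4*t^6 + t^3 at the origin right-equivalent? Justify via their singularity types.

No.

The Hessian of f at 0 has rank 1. Corank 1: A-series; mu = 5 gives A_5. The Hessian of g at 0 has rank 1. Corank 1: A-series; mu = 2 gives A_2. f is A_5 but g is A_2, hence not right-equivalent.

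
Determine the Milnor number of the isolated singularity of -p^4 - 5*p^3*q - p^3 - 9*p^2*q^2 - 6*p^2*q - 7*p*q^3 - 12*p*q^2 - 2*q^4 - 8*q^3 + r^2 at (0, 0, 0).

7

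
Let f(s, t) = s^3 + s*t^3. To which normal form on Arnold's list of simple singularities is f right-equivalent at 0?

E7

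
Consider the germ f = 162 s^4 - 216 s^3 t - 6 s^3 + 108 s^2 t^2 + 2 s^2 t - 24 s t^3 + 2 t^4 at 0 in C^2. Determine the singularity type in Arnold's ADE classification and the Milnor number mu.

The Hessian of f at 0 has rank 0. Corank 2; j^3 = -2*s^2*(3*s - t) has shape L^2 M (L != M), so D-series; mu = 5 gives D_5.

Type D_5, Milnor number mu = 5.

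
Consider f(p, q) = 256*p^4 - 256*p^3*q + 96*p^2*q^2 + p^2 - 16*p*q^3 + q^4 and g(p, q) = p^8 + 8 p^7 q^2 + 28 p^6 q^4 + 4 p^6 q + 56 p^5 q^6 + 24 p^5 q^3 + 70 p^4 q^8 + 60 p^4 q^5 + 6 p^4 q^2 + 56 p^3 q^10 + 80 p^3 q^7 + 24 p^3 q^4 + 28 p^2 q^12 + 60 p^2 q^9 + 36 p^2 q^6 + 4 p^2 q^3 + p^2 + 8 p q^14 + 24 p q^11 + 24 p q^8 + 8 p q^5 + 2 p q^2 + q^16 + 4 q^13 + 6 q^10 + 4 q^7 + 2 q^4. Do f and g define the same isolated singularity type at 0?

Yes.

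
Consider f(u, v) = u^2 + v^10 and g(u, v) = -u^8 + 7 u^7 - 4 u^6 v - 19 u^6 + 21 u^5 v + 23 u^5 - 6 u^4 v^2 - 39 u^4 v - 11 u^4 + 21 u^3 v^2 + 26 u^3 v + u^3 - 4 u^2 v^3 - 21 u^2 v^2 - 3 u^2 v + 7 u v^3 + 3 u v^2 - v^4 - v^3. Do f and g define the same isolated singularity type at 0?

The Hessian of f at 0 has rank 1. Corank 1: A-series; mu = 9 gives A_9. The Hessian of g at 0 has rank 0. Corank 2; j^3 = (u - v)^3 is a perfect cube, so E-series; the 4-jet and mu = 7 give E_7. f is A_9 but g is E_7, hence not right-equivalent.

No.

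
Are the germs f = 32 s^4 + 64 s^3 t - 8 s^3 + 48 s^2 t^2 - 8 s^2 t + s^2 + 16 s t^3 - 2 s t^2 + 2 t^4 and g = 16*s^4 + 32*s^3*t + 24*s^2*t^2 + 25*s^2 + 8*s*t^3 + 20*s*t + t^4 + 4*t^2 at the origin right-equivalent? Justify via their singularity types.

Yes.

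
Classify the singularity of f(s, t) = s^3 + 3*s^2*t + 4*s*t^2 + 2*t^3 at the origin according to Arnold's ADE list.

D4

The Hessian of f at 0 is [[0, 0], [0, 0]] with rank 0, so corank 2. A Groebner basis of the Jacobian ideal J(f) in C{s,t} is {t^3, s^2 - 2*t^2/3, s*t + t^2}; counting standard monomials gives mu = 4. Corank 2; j^3 = (s + t)*(s^2 + 2*s*t + 2*t^2) splits into three distinct lines over C (the quadratic factor has nonzero discriminant), so D_4.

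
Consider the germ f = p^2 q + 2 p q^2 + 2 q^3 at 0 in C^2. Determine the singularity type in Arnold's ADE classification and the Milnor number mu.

Type D_{4}, Milnor number mu = 4.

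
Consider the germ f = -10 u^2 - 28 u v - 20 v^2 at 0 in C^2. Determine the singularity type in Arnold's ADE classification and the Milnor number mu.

The Hessian of f at 0 is [[-20, -28], [-28, -40]] with rank 2, so corank 0. A Groebner basis of the Jacobian ideal J(f) in C{u,v} is {u, v}; counting standard monomials gives mu = 1. Corank 0: nondegenerate Morse point, so A_1.

Type A1, Milnor number mu = 1.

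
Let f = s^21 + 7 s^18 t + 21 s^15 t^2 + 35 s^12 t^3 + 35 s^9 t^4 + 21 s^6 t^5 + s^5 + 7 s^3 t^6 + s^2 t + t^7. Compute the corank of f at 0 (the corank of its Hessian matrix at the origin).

2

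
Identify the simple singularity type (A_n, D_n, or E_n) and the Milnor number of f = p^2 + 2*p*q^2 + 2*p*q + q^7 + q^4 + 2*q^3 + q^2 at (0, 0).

The Hessian of f at 0 is [[2, 2], [2, 2]] with rank 1, so corank 1. A Groebner basis of the Jacobian ideal J(f) in C{p,q} is {p^3 + 3*p^2*q - 3*p^2 - 4*p*q + p + q, p + q^2 + q}; counting standard monomials gives mu = 6. Corank 1: A-series; mu = 6 gives A_6.

Type A_{6}, Milnor number mu = 6.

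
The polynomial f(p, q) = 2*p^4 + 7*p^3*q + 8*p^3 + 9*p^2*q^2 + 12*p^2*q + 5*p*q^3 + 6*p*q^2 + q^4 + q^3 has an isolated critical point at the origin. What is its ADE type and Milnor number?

Type E_7, Milnor number mu = 7.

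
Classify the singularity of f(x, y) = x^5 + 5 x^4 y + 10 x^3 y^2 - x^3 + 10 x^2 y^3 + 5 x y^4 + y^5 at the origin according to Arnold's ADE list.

E8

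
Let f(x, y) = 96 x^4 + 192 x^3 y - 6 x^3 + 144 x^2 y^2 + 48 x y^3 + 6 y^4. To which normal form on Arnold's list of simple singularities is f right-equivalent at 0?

The Hessian of f at 0 is [[0, 0], [0, 0]] with rank 0, so corank 2. A Groebner basis of the Jacobian ideal J(f) in C{x,y} is {y^4, x*y^2 + y^3/6, x^2}; counting standard monomials gives mu = 6. Corank 2; j^3 = -6*x^3 is a perfect cube, so E-series; the 4-jet and mu = 6 give E_6.

E6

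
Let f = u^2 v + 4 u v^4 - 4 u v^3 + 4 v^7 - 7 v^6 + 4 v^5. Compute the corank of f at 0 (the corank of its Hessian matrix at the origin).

Hessian at 0 has rank 0.

2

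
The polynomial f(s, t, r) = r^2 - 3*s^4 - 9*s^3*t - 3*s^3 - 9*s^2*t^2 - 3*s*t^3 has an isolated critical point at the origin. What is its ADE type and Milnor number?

The Hessian of f at 0 is [[0, 0, 0], [0, 0, 0], [0, 0, 2]] with rank 1, so corank 2. A Groebner basis of the Jacobian ideal J(f) in C{s,t,r} is {3*s^2 + t^4 + t^3, s^3, s^2*t - s^2 - t^3/3, 2*s^2 + s*t^2 + 2*t^3/3, r}; counting standard monomials gives mu = 7. Corank 2; j^3 = -3*s^3 is a perfect cube, so E-series; the 4-jet and mu = 7 give E_7.

Type E_7, Milnor number mu = 7.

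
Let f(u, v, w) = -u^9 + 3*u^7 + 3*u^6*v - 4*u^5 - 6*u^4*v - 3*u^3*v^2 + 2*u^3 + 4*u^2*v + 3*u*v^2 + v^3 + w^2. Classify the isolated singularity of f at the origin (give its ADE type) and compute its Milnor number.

Type D_{4}, Milnor number mu = 4.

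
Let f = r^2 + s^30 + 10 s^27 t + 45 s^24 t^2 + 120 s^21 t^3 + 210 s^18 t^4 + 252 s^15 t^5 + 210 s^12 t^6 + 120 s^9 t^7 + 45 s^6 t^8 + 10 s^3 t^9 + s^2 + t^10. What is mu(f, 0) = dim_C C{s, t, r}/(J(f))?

9

The Hessian of f at 0 has rank 2. Corank 1: A-series; mu = 9 gives A_9.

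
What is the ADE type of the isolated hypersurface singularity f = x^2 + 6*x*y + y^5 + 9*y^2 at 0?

A_4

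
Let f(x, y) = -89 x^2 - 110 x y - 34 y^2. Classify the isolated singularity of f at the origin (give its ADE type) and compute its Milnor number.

The Hessian of f at 0 has rank 2. Corank 0: nondegenerate Morse point, so A_1.

Type A_{1}, Milnor number mu = 1.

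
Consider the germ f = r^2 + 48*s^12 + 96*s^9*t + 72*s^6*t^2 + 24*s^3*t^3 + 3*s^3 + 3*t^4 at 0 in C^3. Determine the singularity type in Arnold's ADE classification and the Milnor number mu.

Type E_6, Milnor number mu = 6.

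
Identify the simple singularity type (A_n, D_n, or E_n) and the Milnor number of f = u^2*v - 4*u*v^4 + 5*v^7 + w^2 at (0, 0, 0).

Type D_8, Milnor number mu = 8.

The Hessian of f at 0 is [[0, 0, 0], [0, 0, 0], [0, 0, 2]] with rank 1, so corank 2. A Groebner basis of the Jacobian ideal J(f) in C{u,v,w} is {2*u^2/3 + u*v^3, -u*v/2 + v^4, u^3, u^2*v, w}; counting standard monomials gives mu = 8. Corank 2; j^3 = u^2*v has shape L^2 M (L != M), so D-series; mu = 8 gives D_8.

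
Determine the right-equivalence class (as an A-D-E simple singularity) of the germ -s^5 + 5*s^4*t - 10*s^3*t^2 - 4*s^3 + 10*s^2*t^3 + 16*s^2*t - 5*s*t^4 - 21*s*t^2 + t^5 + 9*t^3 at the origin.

The Hessian of f at 0 is [[0, 0], [0, 0]] with rank 0, so corank 2. A Groebner basis of the Jacobian ideal J(f) in C{s,t} is {-32*s*t/5 + t^4 + 48*t^2/5, s*t^2 - 3*t^3/2, s^2 - 5*s*t/2 + 3*t^2/2}; counting standard monomials gives mu = 6. Corank 2; j^3 = -(s - t)*(2*s - 3*t)^2 has shape L^2 M (L != M), so D-series; mu = 6 gives D_6.

D6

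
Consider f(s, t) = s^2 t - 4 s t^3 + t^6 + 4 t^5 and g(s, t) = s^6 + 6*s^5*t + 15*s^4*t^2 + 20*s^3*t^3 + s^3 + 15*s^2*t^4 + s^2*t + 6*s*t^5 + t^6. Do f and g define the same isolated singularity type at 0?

Yes.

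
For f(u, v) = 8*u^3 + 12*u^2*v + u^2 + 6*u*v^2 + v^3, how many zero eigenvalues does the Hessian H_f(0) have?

Hessian at 0 has rank 1.

1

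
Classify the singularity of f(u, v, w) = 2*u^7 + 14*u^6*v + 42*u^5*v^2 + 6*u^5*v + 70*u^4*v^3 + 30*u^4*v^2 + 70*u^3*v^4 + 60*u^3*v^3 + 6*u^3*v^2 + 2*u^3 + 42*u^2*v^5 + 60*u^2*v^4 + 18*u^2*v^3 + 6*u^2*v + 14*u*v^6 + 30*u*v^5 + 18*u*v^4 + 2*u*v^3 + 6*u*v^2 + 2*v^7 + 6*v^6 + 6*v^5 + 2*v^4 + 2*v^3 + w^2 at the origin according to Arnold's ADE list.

E_7

The Hessian of f at 0 has rank 1. Corank 2; j^3 = 2*(u + v)^3 is a perfect cube, so E-series; the 4-jet and mu = 7 give E_7.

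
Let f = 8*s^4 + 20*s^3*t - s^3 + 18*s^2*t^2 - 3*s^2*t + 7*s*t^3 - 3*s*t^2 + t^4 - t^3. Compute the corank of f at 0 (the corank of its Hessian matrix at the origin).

2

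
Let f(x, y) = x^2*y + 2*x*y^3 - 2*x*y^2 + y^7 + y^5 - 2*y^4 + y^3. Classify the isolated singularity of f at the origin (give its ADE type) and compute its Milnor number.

The Hessian of f at 0 has rank 0. Corank 2; j^3 = y*(x - y)^2 has shape L^2 M (L != M), so D-series; mu = 8 gives D_8.

Type D_8, Milnor number mu = 8.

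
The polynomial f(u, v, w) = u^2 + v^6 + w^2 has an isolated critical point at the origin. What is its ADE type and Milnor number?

Type A_5, Milnor number mu = 5.

The Hessian of f at 0 has rank 2. Corank 1: A-series; mu = 5 gives A_5.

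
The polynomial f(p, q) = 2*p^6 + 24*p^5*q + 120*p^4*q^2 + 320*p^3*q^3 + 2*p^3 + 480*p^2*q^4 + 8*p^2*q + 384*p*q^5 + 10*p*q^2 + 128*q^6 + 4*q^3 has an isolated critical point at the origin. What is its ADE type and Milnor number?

Type D_7, Milnor number mu = 7.

The Hessian of f at 0 is [[0, 0], [0, 0]] with rank 0, so corank 2. A Groebner basis of the Jacobian ideal J(f) in C{p,q} is {-p*q/6 + q^5 - q^2/6, p*q^2 + q^3, p^2 + 3*p*q + 2*q^2}; counting standard monomials gives mu = 7. Corank 2; j^3 = 2*(p + q)^2*(p + 2*q) has shape L^2 M (L != M), so D-series; mu = 7 gives D_7.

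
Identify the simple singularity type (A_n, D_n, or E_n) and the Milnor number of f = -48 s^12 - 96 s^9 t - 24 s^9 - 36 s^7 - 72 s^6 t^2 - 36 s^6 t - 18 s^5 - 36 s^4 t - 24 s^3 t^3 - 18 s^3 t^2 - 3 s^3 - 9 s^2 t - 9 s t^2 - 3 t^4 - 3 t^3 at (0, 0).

Type E6, Milnor number mu = 6.

The Hessian of f at 0 has rank 0. Corank 2; j^3 = -3*(s + t)^3 is a perfect cube, so E-series; the 4-jet and mu = 6 give E_6.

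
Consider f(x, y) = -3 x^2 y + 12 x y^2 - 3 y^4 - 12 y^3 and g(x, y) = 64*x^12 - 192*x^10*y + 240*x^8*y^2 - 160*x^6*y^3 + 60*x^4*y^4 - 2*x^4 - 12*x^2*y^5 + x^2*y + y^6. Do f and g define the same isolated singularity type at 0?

No.

The Hessian of f at 0 is [[0, 0], [0, 0]] with rank 0, so corank 2. A Groebner basis of the Jacobian ideal J(f) in C{x,y} is {x^3 + 2*x^2 - 8*y^2, x^2/4 + y^3 - y^2, x*y - 2*y^2}; counting standard monomials gives mu = 5. Corank 2; j^3 = -3*y*(x - 2*y)^2 has shape L^2 M (L != M), so D-series; mu = 5 gives D_5. The Hessian of g at 0 is [[0, 0], [0, 0]] with rank 0, so corank 2. A Groebner basis of the Jacobian ideal J(g) in C{x,y} is {x^2/6 + y^5, x^3, x*y}; counting standard monomials gives mu = 7. Corank 2; j^3 = x^2*y has shape L^2 M (L != M), so D-series; mu = 7 gives D_7. f is D_5 but g is D_7, hence not right-equivalent.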